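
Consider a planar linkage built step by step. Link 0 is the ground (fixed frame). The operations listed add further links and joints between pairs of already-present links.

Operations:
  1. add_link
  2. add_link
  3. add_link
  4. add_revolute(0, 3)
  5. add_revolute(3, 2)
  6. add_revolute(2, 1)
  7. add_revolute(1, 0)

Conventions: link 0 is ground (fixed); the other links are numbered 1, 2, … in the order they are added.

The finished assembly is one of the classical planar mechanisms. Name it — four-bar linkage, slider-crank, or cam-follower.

links: 4 (incl. ground); joints: 4 revolute, 0 prismatic, 0 higher (cam) pair, forming one closed loop
4 links in a single 4R loop → four-bar linkage

four-bar linkage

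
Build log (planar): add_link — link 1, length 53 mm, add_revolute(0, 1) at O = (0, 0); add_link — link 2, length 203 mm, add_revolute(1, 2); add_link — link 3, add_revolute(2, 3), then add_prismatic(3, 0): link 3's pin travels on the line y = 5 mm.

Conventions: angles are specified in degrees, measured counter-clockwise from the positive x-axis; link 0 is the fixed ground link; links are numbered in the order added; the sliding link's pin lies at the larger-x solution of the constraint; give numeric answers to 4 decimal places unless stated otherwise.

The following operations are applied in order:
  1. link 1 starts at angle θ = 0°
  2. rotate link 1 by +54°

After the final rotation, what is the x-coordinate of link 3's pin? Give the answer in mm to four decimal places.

geometry: r = 53 mm, L = 203 mm, e = 5 mm; θ starts at 0°
rotate link 1 by +54°: θ ← 0° +54° = 54°
crank pin P = (r cos θ, r sin θ) = (31.152618, 42.877901)
h = r sin θ − e = 42.877901 − 5 = 37.877901
x = r cos θ + √(L² − h²) = 31.152618 + 199.434863 = 230.587482

230.5875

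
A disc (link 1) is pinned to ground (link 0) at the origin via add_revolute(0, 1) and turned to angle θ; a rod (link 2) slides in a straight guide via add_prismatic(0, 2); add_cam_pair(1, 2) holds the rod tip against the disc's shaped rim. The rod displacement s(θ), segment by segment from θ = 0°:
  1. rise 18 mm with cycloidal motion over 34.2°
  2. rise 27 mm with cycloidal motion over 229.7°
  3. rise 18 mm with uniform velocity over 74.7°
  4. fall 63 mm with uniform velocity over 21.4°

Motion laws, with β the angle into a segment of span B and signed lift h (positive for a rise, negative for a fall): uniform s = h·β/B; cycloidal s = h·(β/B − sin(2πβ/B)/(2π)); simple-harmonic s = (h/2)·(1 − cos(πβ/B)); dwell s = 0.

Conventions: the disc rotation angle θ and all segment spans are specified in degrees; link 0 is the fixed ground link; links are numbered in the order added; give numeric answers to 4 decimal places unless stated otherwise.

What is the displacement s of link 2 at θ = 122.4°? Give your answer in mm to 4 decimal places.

segment 1 (0° to 34.2°, cycloidal, h = 18) is passed completely: s = 0.0000 + (18) = 18.0000
θ = 122.4° falls in segment 2 (34.2° to 263.9°, cycloidal, h = 27): β = 122.4 − 34.2 = 88.2°, B = 229.7°; Δs = 27·(0.3840 − sin(2π·0.3840)/(2π)) = 7.5050; s = 18.0000 + 7.5050 = 25.5050

25.5050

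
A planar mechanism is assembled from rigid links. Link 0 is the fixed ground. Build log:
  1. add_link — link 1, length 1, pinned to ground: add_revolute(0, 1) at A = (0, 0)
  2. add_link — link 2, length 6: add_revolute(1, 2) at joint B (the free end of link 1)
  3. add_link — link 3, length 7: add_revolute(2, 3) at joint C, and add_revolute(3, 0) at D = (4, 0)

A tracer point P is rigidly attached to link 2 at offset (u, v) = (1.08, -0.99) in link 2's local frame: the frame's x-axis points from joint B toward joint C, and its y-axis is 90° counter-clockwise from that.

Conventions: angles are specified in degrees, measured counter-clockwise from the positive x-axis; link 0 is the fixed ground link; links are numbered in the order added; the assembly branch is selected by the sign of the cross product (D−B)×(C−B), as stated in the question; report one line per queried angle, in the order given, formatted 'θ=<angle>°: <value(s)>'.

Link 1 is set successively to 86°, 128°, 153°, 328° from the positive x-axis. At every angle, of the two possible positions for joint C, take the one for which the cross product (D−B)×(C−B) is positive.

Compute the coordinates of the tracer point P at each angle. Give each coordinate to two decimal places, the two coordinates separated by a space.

A=(0,0), D=(4.00,0)
θ=86°: B = A + 1.00·(cos86°, sin86°) = (0.0698, 0.9976)
θ=86°: |BD| = 4.0549
θ=86°: circle(B,6.00) ∩ circle(D,7.00): a=0.4244, h=5.9850
θ=86°:   candidates: C₊=(1.9535,6.6942) cross=24.268; C₋=(-0.9913,-4.9079) cross=-24.268
θ=86°:   branch + wants cross > 0 → take C=(1.9535,6.6942) (cross=24.268)
θ=86°: ex = (C−B)/|BC| = (0.3140,0.9494); ey = (-0.9494,0.3140)
θ=86°: P = B + 1.08·ex + -0.99·ey = (1.3488,1.7121)
θ=128°: B = A + 1.00·(cos128°, sin128°) = (-0.6157, 0.7880)
θ=128°: |BD| = 4.6824
θ=128°: circle(B,6.00) ∩ circle(D,7.00): a=0.9531, h=5.9238
θ=128°:   candidates: C₊=(1.3207,6.4670) cross=27.738; C₋=(-0.6731,-5.2117) cross=-27.738
θ=128°:   branch + wants cross > 0 → take C=(1.3207,6.4670) (cross=27.738)
θ=128°: ex = (C−B)/|BC| = (0.3227,0.9465); ey = (-0.9465,0.3227)
θ=128°: P = B + 1.08·ex + -0.99·ey = (0.6699,1.4907)
θ=153°: B = A + 1.00·(cos153°, sin153°) = (-0.8910, 0.4540)
θ=153°: |BD| = 4.9120
θ=153°: circle(B,6.00) ∩ circle(D,7.00): a=1.1327, h=5.8921
θ=153°:   candidates: C₊=(0.7815,6.2162) cross=28.942; C₋=(-0.3077,-5.5176) cross=-28.942
θ=153°:   branch + wants cross > 0 → take C=(0.7815,6.2162) (cross=28.942)
θ=153°: ex = (C−B)/|BC| = (0.2787,0.9604); ey = (-0.9604,0.2787)
θ=153°: P = B + 1.08·ex + -0.99·ey = (0.3608,1.2152)
θ=328°: B = A + 1.00·(cos328°, sin328°) = (0.8480, -0.5299)
θ=328°: |BD| = 3.1962
θ=328°: circle(B,6.00) ∩ circle(D,7.00): a=-0.4356, h=5.9842
θ=328°:   candidates: C₊=(-0.5737,5.2992) cross=19.127; C₋=(1.4107,-6.5035) cross=-19.127
θ=328°:   branch + wants cross > 0 → take C=(-0.5737,5.2992) (cross=19.127)
θ=328°: ex = (C−B)/|BC| = (-0.2370,0.9715); ey = (-0.9715,-0.2370)
θ=328°: P = B + 1.08·ex + -0.99·ey = (1.5539,0.7539)

θ=86°: 1.35 1.71
θ=128°: 0.67 1.49
θ=153°: 0.36 1.22
θ=328°: 1.55 0.75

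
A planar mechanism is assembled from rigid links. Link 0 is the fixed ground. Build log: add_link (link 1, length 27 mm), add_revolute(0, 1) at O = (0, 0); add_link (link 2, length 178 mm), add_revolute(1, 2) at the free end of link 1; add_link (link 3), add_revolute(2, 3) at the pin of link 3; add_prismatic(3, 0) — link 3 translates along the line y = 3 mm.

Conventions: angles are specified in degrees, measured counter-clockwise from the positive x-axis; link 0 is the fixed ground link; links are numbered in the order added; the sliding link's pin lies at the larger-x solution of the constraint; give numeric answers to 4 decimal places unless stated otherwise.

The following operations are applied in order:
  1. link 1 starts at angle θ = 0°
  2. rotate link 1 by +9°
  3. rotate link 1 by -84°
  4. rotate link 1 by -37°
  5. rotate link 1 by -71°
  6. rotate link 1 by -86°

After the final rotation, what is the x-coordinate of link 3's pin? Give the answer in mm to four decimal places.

geometry: r = 27 mm, L = 178 mm, e = 3 mm; θ starts at 0°
rotate link 1 by +9°: θ ← 0° +9° = 9°
rotate link 1 by -84°: θ ← 9° -84° = -75°
rotate link 1 by -37°: θ ← -75° -37° = -112°
rotate link 1 by -71°: θ ← -112° -71° = -183°
rotate link 1 by -86°: θ ← -183° -86° = -269°
crank pin P = (r cos θ, r sin θ) = (-0.471215, 26.995888)
h = r sin θ − e = 26.995888 − 3 = 23.995888
x = r cos θ + √(L² − h²) = -0.471215 + 176.375161 = 175.903946

175.9039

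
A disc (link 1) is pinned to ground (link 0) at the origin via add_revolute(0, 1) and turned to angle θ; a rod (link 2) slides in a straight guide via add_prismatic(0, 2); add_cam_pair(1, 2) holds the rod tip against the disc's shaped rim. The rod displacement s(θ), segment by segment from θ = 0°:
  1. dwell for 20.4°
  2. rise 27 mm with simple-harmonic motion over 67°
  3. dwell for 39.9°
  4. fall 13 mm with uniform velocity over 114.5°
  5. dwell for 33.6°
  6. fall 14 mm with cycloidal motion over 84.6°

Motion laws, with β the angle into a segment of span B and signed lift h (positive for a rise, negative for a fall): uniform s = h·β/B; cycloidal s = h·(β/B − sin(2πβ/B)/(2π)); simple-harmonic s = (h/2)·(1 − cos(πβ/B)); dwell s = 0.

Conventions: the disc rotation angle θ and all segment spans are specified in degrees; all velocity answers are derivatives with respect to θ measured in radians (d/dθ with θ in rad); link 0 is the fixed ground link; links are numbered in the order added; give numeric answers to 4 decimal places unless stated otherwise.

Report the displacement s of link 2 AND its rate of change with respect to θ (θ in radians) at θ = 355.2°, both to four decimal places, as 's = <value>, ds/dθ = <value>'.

segment 1 (0° to 20.4°, dwell): s unchanged at 0.0000
segment 2 (20.4° to 87.4°, simple-harmonic, h = 27) is passed completely: s = 0.0000 + (27) = 27.0000
segment 3 (87.4° to 127.3°, dwell): s unchanged at 27.0000
segment 4 (127.3° to 241.8°, uniform, h = -13) is passed completely: s = 27.0000 + (-13) = 14.0000
segment 5 (241.8° to 275.4°, dwell): s unchanged at 14.0000
θ = 355.2° falls in segment 6 (275.4° to 360°, cycloidal, h = -14): β = 355.2 − 275.4 = 79.8°, B = 84.6°; Δs = -14·(0.9433 − sin(2π·0.9433)/(2π)) = -13.9833; s = 14.0000 − 13.9833 = 0.0167
velocity in seg [275.4°–360°] (cycloidal), θ in radians: β = 79.8° = 1.3928 rad, B = 84.6° = 1.4765 rad; ds/dθ = (h/B)(1 − cos(2πβ/B)) = ((-14)/1.4765)(1 − cos(2π·0.9433)) = -0.596139 mm/rad

s = 0.0167, ds/dθ = -0.5961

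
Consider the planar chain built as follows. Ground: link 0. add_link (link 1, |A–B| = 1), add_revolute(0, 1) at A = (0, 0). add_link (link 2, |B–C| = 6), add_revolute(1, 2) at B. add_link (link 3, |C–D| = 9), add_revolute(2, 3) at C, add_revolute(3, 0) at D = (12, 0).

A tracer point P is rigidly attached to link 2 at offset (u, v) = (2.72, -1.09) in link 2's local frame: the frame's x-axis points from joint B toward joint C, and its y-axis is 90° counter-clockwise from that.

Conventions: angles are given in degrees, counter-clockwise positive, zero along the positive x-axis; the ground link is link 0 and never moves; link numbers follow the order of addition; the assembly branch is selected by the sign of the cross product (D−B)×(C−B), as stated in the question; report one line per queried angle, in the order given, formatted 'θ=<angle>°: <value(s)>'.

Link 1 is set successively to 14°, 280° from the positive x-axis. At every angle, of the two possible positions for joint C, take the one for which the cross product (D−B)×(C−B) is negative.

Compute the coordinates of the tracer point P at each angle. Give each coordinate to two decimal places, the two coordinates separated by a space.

A=(0,0), D=(12.00,0)
θ=14°: B = A + 1.00·(cos14°, sin14°) = (0.9703, 0.2419)
θ=14°: |BD| = 11.0324
θ=14°: circle(B,6.00) ∩ circle(D,9.00): a=3.4767, h=4.8900
θ=14°:   candidates: C₊=(4.5534,5.0545) cross=53.949; C₋=(4.3390,-4.7232) cross=-53.949
θ=14°:   branch - wants cross < 0 → take C=(4.3390,-4.7232) (cross=-53.949)
θ=14°: ex = (C−B)/|BC| = (0.5614,-0.8275); ey = (0.8275,0.5614)
θ=14°: P = B + 2.72·ex + -1.09·ey = (1.5954,-2.6209)
θ=280°: B = A + 1.00·(cos280°, sin280°) = (0.1736, -0.9848)
θ=280°: |BD| = 11.8673
θ=280°: circle(B,6.00) ∩ circle(D,9.00): a=4.0377, h=4.4382
θ=280°:   candidates: C₊=(3.8291,3.7731) cross=52.669; C₋=(4.5657,-5.0726) cross=-52.669
θ=280°:   branch - wants cross < 0 → take C=(4.5657,-5.0726) (cross=-52.669)
θ=280°: ex = (C−B)/|BC| = (0.7320,-0.6813); ey = (0.6813,0.7320)
θ=280°: P = B + 2.72·ex + -1.09·ey = (1.4221,-3.6358)

θ=14°: 1.60 -2.62
θ=280°: 1.42 -3.64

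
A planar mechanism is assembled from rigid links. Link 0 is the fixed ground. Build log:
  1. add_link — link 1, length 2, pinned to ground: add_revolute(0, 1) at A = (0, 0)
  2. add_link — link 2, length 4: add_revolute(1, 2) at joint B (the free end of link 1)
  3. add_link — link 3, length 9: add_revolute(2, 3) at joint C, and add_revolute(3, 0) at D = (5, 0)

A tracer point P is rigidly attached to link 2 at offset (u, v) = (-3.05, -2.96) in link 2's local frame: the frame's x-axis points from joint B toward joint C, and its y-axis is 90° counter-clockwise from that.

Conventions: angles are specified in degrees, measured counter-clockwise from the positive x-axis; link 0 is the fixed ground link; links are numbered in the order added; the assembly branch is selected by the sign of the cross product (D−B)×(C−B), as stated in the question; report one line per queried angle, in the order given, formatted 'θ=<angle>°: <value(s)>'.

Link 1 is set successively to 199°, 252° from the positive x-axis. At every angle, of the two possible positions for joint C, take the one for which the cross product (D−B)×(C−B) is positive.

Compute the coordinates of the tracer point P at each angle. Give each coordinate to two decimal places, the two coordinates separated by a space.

A=(0,0), D=(5.00,0)
θ=199°: B = A + 2.00·(cos199°, sin199°) = (-1.8910, -0.6511)
θ=199°: |BD| = 6.9217
θ=199°: circle(B,4.00) ∩ circle(D,9.00): a=-1.2345, h=3.8047
θ=199°:   candidates: C₊=(-3.4780,3.0206) cross=26.335; C₋=(-2.7621,-4.5551) cross=-26.335
θ=199°:   branch + wants cross > 0 → take C=(-3.4780,3.0206) (cross=26.335)
θ=199°: ex = (C−B)/|BC| = (-0.3967,0.9179); ey = (-0.9179,-0.3967)
θ=199°: P = B + -3.05·ex + -2.96·ey = (2.0361,-2.2765)
θ=252°: B = A + 2.00·(cos252°, sin252°) = (-0.6180, -1.9021)
θ=252°: |BD| = 5.9313
θ=252°: circle(B,4.00) ∩ circle(D,9.00): a=-2.5138, h=3.1114
θ=252°:   candidates: C₊=(-3.9968,0.2389) cross=18.455; C₋=(-2.0012,-5.6554) cross=-18.455
θ=252°:   branch + wants cross > 0 → take C=(-3.9968,0.2389) (cross=18.455)
θ=252°: ex = (C−B)/|BC| = (-0.8447,0.5352); ey = (-0.5352,-0.8447)
θ=252°: P = B + -3.05·ex + -2.96·ey = (3.5426,-1.0343)

θ=199°: 2.04 -2.28
θ=252°: 3.54 -1.03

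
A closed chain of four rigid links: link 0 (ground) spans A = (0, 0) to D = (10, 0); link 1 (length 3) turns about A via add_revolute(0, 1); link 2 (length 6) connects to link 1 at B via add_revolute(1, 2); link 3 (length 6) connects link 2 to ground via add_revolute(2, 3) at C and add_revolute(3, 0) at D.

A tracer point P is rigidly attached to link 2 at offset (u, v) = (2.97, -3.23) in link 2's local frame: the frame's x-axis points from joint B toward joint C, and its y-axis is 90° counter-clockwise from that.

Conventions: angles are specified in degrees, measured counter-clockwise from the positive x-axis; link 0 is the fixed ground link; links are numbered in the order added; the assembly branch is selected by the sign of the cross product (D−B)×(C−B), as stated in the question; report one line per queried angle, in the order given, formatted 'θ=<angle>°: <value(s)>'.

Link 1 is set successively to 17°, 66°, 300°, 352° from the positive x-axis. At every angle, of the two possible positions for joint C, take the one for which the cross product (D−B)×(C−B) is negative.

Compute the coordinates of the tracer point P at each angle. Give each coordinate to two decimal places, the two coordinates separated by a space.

A=(0,0), D=(10.00,0)
θ=17°: B = A + 3.00·(cos17°, sin17°) = (2.8689, 0.8771)
θ=17°: |BD| = 7.1848
θ=17°: circle(B,6.00) ∩ circle(D,6.00): a=3.5924, h=4.8057
θ=17°:   candidates: C₊=(7.0211,5.2083) cross=34.528; C₋=(5.8478,-4.3312) cross=-34.528
θ=17°:   branch - wants cross < 0 → take C=(5.8478,-4.3312) (cross=-34.528)
θ=17°: ex = (C−B)/|BC| = (0.4965,-0.8680); ey = (0.8680,0.4965)
θ=17°: P = B + 2.97·ex + -3.23·ey = (1.5397,-3.3046)
θ=66°: B = A + 3.00·(cos66°, sin66°) = (1.2202, 2.7406)
θ=66°: |BD| = 9.1976
θ=66°: circle(B,6.00) ∩ circle(D,6.00): a=4.5988, h=3.8537
θ=66°:   candidates: C₊=(6.7584,5.0490) cross=35.445; C₋=(4.4618,-2.3083) cross=-35.445
θ=66°:   branch - wants cross < 0 → take C=(4.4618,-2.3083) (cross=-35.445)
θ=66°: ex = (C−B)/|BC| = (0.5403,-0.8415); ey = (0.8415,0.5403)
θ=66°: P = B + 2.97·ex + -3.23·ey = (0.1068,-1.5037)
θ=300°: B = A + 3.00·(cos300°, sin300°) = (1.5000, -2.5981)
θ=300°: |BD| = 8.8882
θ=300°: circle(B,6.00) ∩ circle(D,6.00): a=4.4441, h=4.0311
θ=300°:   candidates: C₊=(4.5717,2.5560) cross=35.829; C₋=(6.9283,-5.1541) cross=-35.829
θ=300°:   branch - wants cross < 0 → take C=(6.9283,-5.1541) (cross=-35.829)
θ=300°: ex = (C−B)/|BC| = (0.9047,-0.4260); ey = (0.4260,0.9047)
θ=300°: P = B + 2.97·ex + -3.23·ey = (2.8110,-6.7856)
θ=352°: B = A + 3.00·(cos352°, sin352°) = (2.9708, -0.4175)
θ=352°: |BD| = 7.0416
θ=352°: circle(B,6.00) ∩ circle(D,6.00): a=3.5208, h=4.8584
θ=352°:   candidates: C₊=(6.1973,4.6411) cross=34.211; C₋=(6.7735,-5.0586) cross=-34.211
θ=352°:   branch - wants cross < 0 → take C=(6.7735,-5.0586) (cross=-34.211)
θ=352°: ex = (C−B)/|BC| = (0.6338,-0.7735); ey = (0.7735,0.6338)
θ=352°: P = B + 2.97·ex + -3.23·ey = (2.3547,-4.7620)

θ=17°: 1.54 -3.30
θ=66°: 0.11 -1.50
θ=300°: 2.81 -6.79
θ=352°: 2.35 -4.76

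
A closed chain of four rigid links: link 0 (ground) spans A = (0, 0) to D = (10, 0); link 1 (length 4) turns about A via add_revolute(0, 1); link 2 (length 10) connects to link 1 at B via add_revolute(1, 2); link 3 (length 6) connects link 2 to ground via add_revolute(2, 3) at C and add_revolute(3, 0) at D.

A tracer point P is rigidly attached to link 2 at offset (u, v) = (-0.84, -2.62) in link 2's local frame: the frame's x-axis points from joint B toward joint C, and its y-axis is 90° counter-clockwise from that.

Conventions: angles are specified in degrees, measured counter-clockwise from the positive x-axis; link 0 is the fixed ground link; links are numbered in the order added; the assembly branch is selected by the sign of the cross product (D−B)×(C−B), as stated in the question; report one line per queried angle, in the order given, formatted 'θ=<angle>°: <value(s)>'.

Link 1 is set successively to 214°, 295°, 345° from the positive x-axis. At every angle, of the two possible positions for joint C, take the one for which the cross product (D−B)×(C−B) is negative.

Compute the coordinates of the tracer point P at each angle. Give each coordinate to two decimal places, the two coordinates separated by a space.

A=(0,0), D=(10.00,0)
θ=214°: B = A + 4.00·(cos214°, sin214°) = (-3.3162, -2.2368)
θ=214°: |BD| = 13.5027
θ=214°: circle(B,10.00) ∩ circle(D,6.00): a=9.1212, h=4.0991
θ=214°:   candidates: C₊=(5.0000,3.3167) cross=55.349; C₋=(6.3581,-4.7683) cross=-55.349
θ=214°:   branch - wants cross < 0 → take C=(6.3581,-4.7683) (cross=-55.349)
θ=214°: ex = (C−B)/|BC| = (0.9674,-0.2532); ey = (0.2532,0.9674)
θ=214°: P = B + -0.84·ex + -2.62·ey = (-4.7920,-4.5588)
θ=295°: B = A + 4.00·(cos295°, sin295°) = (1.6905, -3.6252)
θ=295°: |BD| = 9.0659
θ=295°: circle(B,10.00) ∩ circle(D,6.00): a=8.0627, h=5.9155
θ=295°:   candidates: C₊=(6.7150,5.0208) cross=53.630; C₋=(11.4459,-5.8232) cross=-53.630
θ=295°:   branch - wants cross < 0 → take C=(11.4459,-5.8232) (cross=-53.630)
θ=295°: ex = (C−B)/|BC| = (0.9755,-0.2198); ey = (0.2198,0.9755)
θ=295°: P = B + -0.84·ex + -2.62·ey = (0.2952,-5.9965)
θ=345°: B = A + 4.00·(cos345°, sin345°) = (3.8637, -1.0353)
θ=345°: |BD| = 6.2230
θ=345°: circle(B,10.00) ∩ circle(D,6.00): a=8.2537, h=5.6459
θ=345°:   candidates: C₊=(11.0631,5.9051) cross=35.135; C₋=(12.9417,-5.2294) cross=-35.135
θ=345°:   branch - wants cross < 0 → take C=(12.9417,-5.2294) (cross=-35.135)
θ=345°: ex = (C−B)/|BC| = (0.9078,-0.4194); ey = (0.4194,0.9078)
θ=345°: P = B + -0.84·ex + -2.62·ey = (2.0023,-3.0614)

θ=214°: -4.79 -4.56
θ=295°: 0.30 -6.00
θ=345°: 2.00 -3.06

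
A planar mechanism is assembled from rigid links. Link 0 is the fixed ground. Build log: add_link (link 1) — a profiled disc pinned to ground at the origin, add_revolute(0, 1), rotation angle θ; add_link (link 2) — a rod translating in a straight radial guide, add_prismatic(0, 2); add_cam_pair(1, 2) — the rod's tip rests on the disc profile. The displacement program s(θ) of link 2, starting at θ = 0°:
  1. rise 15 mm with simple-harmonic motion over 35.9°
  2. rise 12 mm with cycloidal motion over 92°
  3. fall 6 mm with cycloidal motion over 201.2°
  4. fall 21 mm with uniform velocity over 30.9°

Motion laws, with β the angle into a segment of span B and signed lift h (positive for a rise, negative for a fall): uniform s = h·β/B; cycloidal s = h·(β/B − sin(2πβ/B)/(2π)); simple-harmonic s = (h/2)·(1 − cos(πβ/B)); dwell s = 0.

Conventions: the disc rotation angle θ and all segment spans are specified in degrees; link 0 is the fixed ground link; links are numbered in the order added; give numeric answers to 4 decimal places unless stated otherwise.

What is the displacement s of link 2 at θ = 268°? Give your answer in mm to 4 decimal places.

seg 1 [0°–35.9°] simple-harmonic, h=15: full span → s += 15 → s = 15.0000
seg 2 [35.9°–127.9°] cycloidal, h=12: full span → s += 12 → s = 27.0000
seg 3 [127.9°–329.1°] cycloidal, h=-6: θ=268° here. β=140.1, B=201.2. -6·(0.6963 − sin(2π·0.6963)/(2π)) = -5.0791 → s = 21.9209

21.9209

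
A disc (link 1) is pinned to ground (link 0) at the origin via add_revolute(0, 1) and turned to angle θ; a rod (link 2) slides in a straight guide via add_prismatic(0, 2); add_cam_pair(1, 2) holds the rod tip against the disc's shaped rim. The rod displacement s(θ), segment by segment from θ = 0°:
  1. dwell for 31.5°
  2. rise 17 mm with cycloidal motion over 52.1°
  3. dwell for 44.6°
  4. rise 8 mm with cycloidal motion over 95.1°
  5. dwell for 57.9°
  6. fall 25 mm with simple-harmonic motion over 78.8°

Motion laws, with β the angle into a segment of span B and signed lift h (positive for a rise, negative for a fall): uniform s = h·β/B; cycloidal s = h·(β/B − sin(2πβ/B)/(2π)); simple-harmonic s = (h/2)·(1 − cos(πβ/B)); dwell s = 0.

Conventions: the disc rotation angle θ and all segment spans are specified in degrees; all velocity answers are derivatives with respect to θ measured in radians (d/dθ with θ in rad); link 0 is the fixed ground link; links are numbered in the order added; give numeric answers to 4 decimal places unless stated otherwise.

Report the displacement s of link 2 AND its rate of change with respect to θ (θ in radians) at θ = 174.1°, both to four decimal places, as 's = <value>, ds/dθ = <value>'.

segment 1 (0° to 31.5°, dwell): s unchanged at 0.0000
segment 2 (31.5° to 83.6°, cycloidal, h = 17) is passed completely: s = 0.0000 + (17) = 17.0000
segment 3 (83.6° to 128.2°, dwell): s unchanged at 17.0000
θ = 174.1° falls in segment 4 (128.2° to 223.3°, cycloidal, h = 8): β = 174.1 − 128.2 = 45.9°, B = 95.1°; Δs = 8·(0.4826 − sin(2π·0.4826)/(2π)) = 3.7227; s = 17.0000 + 3.7227 = 20.7227
velocity in seg [128.2°–223.3°] (cycloidal), θ in radians: β = 45.9° = 0.8011 rad, B = 95.1° = 1.6598 rad; ds/dθ = (h/B)(1 − cos(2πβ/B)) = (8/1.6598)(1 − cos(2π·0.4826)) = 9.611057 mm/rad

s = 20.7227, ds/dθ = 9.6111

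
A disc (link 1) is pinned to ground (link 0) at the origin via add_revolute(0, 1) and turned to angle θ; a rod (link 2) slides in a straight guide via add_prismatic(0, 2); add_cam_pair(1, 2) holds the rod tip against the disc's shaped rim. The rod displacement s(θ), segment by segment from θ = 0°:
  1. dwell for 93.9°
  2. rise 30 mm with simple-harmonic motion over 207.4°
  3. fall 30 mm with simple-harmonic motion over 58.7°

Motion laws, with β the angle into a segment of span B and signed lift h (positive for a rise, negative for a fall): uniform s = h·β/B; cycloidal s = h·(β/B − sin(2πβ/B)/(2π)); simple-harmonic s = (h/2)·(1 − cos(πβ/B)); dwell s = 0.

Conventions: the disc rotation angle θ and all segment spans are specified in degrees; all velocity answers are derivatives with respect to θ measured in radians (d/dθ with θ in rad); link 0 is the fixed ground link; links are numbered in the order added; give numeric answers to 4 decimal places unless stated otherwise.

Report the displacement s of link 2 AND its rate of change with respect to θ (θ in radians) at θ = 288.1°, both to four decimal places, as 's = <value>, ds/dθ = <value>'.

segment 1 (0° to 93.9°, dwell): s unchanged at 0.0000
θ = 288.1° falls in segment 2 (93.9° to 301.3°, simple-harmonic, h = 30): β = 288.1 − 93.9 = 194.2°, B = 207.4°; Δs = 30/2·(1 − cos(π·0.9364)) = 29.7012; s = 0.0000 + 29.7012 = 29.7012
velocity in seg [93.9°–301.3°] (simple-harmonic), θ in radians: β = 194.2° = 3.3894 rad, B = 207.4° = 3.6198 rad; ds/dθ = (πh/(2B)) sin(πβ/B) = (π·30/(2·3.6198)) sin(π·0.9364) = 2.585666 mm/rad

s = 29.7012, ds/dθ = 2.5857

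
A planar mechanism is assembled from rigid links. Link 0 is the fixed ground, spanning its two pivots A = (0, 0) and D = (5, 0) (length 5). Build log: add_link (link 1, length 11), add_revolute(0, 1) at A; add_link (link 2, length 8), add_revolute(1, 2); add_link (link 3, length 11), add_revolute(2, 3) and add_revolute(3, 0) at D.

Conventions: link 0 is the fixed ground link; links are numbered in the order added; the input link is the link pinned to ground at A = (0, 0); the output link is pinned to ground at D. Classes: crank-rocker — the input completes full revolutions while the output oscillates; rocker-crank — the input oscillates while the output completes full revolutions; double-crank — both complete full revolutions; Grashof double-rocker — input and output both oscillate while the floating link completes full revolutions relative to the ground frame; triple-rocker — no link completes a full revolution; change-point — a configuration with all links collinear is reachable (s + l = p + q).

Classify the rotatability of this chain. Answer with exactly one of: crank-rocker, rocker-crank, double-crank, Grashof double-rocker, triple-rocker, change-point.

lengths: ground=5, input=11, coupler=8, output=11
sorted: s=5 (shortest), l=11 (longest), p+q=19
s + l = 16 vs p + q = 19
s + l < p + q (Grashof) with shortest = ground link → double-crank

double-crank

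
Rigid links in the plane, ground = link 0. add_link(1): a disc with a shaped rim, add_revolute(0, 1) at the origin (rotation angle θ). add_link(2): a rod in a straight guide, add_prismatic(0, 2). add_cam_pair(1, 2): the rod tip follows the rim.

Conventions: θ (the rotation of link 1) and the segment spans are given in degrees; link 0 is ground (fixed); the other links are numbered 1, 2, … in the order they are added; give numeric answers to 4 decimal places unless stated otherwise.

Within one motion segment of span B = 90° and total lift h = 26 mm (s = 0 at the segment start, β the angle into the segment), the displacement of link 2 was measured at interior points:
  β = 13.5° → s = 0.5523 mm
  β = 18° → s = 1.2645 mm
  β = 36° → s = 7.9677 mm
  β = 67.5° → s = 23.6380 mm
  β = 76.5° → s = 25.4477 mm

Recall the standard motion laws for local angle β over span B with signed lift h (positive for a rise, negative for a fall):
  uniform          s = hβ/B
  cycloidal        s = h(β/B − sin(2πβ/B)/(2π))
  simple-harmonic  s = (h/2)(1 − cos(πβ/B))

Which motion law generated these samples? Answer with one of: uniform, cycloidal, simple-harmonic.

candidates at β/B = r: uniform s = h·r (linear in β); cycloidal s = h·(r − sin(2πr)/(2π)); simple-harmonic s = (h/2)(1 − cos(πr))
β=13.5°: printed 0.5523 | uniform 3.9000, cycloidal 0.5523, simple-harmonic 1.4169
β=18°: printed 1.2645 | uniform 5.2000, cycloidal 1.2645, simple-harmonic 2.4828
β=36°: printed 7.9677 | uniform 10.4000, cycloidal 7.9677, simple-harmonic 8.9828
β=67.5°: printed 23.6380 | uniform 19.5000, cycloidal 23.6380, simple-harmonic 22.1924
β=76.5°: printed 25.4477 | uniform 22.1000, cycloidal 25.4477, simple-harmonic 24.5831
only one law matches every sample → cycloidal

cycloidal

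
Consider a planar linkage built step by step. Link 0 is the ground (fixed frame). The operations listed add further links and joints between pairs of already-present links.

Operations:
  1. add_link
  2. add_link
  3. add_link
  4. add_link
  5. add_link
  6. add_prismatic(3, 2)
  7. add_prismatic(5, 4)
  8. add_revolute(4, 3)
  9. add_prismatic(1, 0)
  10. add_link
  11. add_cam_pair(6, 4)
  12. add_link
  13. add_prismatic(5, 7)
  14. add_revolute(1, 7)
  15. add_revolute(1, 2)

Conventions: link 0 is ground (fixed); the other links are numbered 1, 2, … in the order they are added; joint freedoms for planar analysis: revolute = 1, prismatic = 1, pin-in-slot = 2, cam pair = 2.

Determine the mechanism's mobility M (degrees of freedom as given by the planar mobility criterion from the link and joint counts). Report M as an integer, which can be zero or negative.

ground; <1,0,0>
#1 <2,0,0>
#2 <3,0,0>
#3 <4,0,0>
#4 <5,0,0>
#5 <6,0,0>
P:3↔2 J1 <6,1,0>
P:5↔4 J1 <6,2,0>
R:4↔3 J1 <6,3,0>
P:1↔0 J1 <6,4,0>
#6 <7,4,0>
C:6↔4 J2 <7,4,1>
#7 <8,4,1>
P:5↔7 J1 <8,5,1>
R:1↔7 J1 <8,6,1>
R:1↔2 J1 <8,7,1>
3×7 − 2×7 − 1×1 = 6

M = 6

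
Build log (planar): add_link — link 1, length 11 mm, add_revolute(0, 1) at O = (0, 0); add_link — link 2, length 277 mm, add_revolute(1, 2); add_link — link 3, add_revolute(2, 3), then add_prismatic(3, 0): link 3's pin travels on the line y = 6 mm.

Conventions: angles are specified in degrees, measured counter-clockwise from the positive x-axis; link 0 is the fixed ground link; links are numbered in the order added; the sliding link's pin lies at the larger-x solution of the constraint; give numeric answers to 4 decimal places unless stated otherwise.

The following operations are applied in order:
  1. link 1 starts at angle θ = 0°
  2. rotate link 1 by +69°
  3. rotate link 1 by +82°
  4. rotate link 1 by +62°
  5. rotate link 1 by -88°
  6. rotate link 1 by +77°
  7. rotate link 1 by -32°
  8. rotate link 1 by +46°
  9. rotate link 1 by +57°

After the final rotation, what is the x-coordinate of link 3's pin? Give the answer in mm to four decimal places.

geometry: r = 11 mm, L = 277 mm, e = 6 mm; θ starts at 0°
rotate link 1 by +69°: θ ← 0° +69° = 69°
rotate link 1 by +82°: θ ← 69° +82° = 151°
rotate link 1 by +62°: θ ← 151° +62° = 213°
rotate link 1 by -88°: θ ← 213° -88° = 125°
rotate link 1 by +77°: θ ← 125° +77° = 202°
rotate link 1 by -32°: θ ← 202° -32° = 170°
rotate link 1 by +46°: θ ← 170° +46° = 216°
rotate link 1 by +57°: θ ← 216° +57° = 273°
crank pin P = (r cos θ, r sin θ) = (0.575696, -10.984925)
h = r sin θ − e = -10.984925 − 6 = -16.984925
x = r cos θ + √(L² − h²) = 0.575696 + 276.478774 = 277.054469

277.0545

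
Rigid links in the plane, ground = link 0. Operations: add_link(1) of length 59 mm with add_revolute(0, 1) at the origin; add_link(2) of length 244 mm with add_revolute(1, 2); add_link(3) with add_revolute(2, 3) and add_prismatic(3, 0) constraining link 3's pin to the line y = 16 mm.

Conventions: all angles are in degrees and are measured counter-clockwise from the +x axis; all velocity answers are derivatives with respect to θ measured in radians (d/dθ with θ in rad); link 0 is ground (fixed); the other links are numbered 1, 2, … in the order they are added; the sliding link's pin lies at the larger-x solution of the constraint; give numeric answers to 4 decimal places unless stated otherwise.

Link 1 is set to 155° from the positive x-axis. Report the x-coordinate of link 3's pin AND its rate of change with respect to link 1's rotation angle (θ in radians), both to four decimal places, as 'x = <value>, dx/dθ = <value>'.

geometry: r = 59 mm, L = 244 mm, e = 16 mm
crank pin P = (r cos θ, r sin θ) = (-53.472159, 24.934477)
h = r sin θ − e = 24.934477 − 16 = 8.934477
x = r cos θ + √(L² − h²) = -53.472159 + 243.836370 = 190.364210
dx/dθ = −r sin θ − h·r cos θ/√(L² − h²) (θ in radians; h = 8.934477) = -22.975189

x = 190.3642, dx/dθ = -22.9752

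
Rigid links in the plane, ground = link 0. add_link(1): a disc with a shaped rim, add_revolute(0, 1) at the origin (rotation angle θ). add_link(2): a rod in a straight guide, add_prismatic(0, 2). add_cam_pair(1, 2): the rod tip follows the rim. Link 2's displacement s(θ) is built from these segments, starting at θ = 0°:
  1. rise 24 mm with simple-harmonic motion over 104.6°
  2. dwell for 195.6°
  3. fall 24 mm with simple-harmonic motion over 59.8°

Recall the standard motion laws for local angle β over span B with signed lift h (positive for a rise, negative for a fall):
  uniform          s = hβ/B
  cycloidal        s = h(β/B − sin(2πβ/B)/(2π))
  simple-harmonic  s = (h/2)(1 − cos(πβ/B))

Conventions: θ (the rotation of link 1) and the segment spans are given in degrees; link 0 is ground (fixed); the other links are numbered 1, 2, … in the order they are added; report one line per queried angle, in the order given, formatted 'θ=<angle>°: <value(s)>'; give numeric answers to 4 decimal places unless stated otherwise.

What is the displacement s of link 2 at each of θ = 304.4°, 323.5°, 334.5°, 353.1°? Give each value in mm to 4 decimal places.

segment 1 (0° to 104.6°, simple-harmonic, h = 24) is passed completely: s = 0.0000 + (24) = 24.0000
segment 2 (104.6° to 300.2°, dwell): s unchanged at 24.0000
θ = 304.4° falls in segment 3 (300.2° to 360°, simple-harmonic, h = -24): β = 304.4 − 300.2 = 4.2°, B = 59.8°; Δs = -24/2·(1 − cos(π·0.0702)) = -0.2909; s = 24.0000 − 0.2909 = 23.7091
θ = 323.5° falls in segment 3 (300.2° to 360°, simple-harmonic, h = -24): β = 323.5 − 300.2 = 23.3°, B = 59.8°; Δs = -24/2·(1 − cos(π·0.3896)) = -7.9221; s = 24.0000 − 7.9221 = 16.0779
θ = 334.5° falls in segment 3 (300.2° to 360°, simple-harmonic, h = -24): β = 334.5 − 300.2 = 34.3°, B = 59.8°; Δs = -24/2·(1 − cos(π·0.5736)) = -14.7492; s = 24.0000 − 14.7492 = 9.2508
θ = 353.1° falls in segment 3 (300.2° to 360°, simple-harmonic, h = -24): β = 353.1 − 300.2 = 52.9°, B = 59.8°; Δs = -24/2·(1 − cos(π·0.8846)) = -23.2202; s = 24.0000 − 23.2202 = 0.7798

θ=304.4°: 23.7091
θ=323.5°: 16.0779
θ=334.5°: 9.2508
θ=353.1°: 0.7798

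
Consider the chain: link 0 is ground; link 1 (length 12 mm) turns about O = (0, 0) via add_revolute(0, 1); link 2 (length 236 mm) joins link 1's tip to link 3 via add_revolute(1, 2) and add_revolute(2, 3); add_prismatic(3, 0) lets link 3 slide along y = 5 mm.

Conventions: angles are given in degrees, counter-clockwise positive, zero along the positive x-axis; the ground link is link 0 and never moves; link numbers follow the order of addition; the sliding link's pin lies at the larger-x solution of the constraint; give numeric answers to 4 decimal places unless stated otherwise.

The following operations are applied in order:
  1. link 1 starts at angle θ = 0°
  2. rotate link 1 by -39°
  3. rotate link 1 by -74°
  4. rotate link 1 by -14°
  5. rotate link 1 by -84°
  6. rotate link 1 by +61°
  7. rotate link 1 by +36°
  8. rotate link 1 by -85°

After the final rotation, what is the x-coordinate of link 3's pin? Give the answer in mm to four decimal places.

geometry: r = 12 mm, L = 236 mm, e = 5 mm; θ starts at 0°
rotate link 1 by -39°: θ ← 0° -39° = -39°
rotate link 1 by -74°: θ ← -39° -74° = -113°
rotate link 1 by -14°: θ ← -113° -14° = -127°
rotate link 1 by -84°: θ ← -127° -84° = -211°
rotate link 1 by +61°: θ ← -211° +61° = -150°
rotate link 1 by +36°: θ ← -150° +36° = -114°
rotate link 1 by -85°: θ ← -114° -85° = -199°
crank pin P = (r cos θ, r sin θ) = (-11.346223, 3.906818)
h = r sin θ − e = 3.906818 − 5 = -1.093182
x = r cos θ + √(L² − h²) = -11.346223 + 235.997468 = 224.651245

224.6512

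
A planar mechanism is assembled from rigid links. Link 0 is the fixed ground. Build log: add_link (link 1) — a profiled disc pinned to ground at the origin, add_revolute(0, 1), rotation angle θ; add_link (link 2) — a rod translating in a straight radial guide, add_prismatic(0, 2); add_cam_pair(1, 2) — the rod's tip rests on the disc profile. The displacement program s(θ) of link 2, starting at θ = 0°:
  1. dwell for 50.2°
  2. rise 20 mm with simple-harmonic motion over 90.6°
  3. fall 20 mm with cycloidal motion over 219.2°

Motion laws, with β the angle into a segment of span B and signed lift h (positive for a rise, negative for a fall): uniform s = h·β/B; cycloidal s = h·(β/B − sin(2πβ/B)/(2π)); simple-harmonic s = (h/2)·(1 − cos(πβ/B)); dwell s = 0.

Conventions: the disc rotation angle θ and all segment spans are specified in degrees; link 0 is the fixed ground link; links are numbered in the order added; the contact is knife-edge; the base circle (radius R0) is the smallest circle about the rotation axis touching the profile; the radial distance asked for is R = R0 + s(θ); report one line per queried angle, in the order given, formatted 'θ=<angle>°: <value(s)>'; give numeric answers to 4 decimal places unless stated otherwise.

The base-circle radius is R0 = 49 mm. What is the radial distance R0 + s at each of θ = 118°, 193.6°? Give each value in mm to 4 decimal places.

seg 1 [0°–50.2°] dwell: s stays 0.0000
seg 2 [50.2°–140.8°] simple-harmonic, h=20: θ=118° here. β=67.8, B=90.6. 20/2·(1 − cos(π·0.7483)) = 17.0342 → s = 17.0342
seg 2 [50.2°–140.8°] simple-harmonic, h=20: full span → s += 20 → s = 20.0000
seg 3 [140.8°–360°] cycloidal, h=-20: θ=193.6° here. β=52.8, B=219.2. -20·(0.2409 − sin(2π·0.2409)/(2π)) = -1.6396 → s = 18.3604
θ=118°: R = R0 + s = 49 + 17.0342 = 66.0342
θ=193.6°: R = R0 + s = 49 + 18.3604 = 67.3604

θ=118°: 66.0342
θ=193.6°: 67.3604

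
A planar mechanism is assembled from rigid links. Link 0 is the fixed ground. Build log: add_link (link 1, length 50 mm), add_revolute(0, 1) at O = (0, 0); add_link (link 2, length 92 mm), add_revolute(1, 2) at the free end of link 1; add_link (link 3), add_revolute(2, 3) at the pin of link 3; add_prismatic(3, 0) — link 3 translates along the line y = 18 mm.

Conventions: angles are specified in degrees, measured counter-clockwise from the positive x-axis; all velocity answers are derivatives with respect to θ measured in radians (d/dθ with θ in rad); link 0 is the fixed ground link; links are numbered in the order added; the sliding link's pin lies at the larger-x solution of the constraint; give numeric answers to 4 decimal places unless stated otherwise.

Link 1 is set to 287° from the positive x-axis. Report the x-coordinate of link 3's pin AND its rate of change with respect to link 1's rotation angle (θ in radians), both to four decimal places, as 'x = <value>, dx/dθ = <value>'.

geometry: r = 50 mm, L = 92 mm, e = 18 mm
crank pin P = (r cos θ, r sin θ) = (14.618585, -47.815238)
h = r sin θ − e = -47.815238 − 18 = -65.815238
x = r cos θ + √(L² − h²) = 14.618585 + 64.283392 = 78.901977
dx/dθ = −r sin θ − h·r cos θ/√(L² − h²) (θ in radians; h = -65.815238) = 62.782178

x = 78.9020, dx/dθ = 62.7822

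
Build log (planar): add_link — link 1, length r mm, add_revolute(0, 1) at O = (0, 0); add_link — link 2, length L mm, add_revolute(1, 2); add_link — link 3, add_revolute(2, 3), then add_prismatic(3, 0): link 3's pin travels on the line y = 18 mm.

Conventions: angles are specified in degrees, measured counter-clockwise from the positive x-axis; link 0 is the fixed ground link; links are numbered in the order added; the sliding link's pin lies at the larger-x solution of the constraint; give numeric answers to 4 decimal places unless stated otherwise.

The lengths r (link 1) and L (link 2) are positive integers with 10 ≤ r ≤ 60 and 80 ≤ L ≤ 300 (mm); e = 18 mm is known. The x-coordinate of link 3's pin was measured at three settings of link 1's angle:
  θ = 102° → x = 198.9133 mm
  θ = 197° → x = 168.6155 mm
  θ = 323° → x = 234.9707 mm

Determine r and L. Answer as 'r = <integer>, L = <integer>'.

constraint per measurement: (x − r cos θ)² + (r sin θ − e)² = L²
subtracting the θ₁ and θ₂ equations cancels the r² and L² terms:
r = (x₁² − x₂²) / (2[(x₁cos θ₁ + e sin θ₁) − (x₂cos θ₂ + e sin θ₂)]) = 38.9999 → r = 39
L² = (x₁ − r cos θ₁)² + (r sin θ₁ − e)² = 43263.9809 → L = 208.0000 → L = 208
check at θ₃=323°: x = 234.9707 (printed 234.9707) ✓

r = 39, L = 208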